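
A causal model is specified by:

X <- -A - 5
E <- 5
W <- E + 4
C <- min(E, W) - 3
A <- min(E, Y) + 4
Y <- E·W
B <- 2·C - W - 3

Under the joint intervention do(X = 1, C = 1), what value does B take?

Setting X = 1, C = 1 by intervention discards those variables' equations.
W = E + 4  [with E=5]  = 9
B = 2·C - W - 3  [with C=1, W=9]  = -10

-10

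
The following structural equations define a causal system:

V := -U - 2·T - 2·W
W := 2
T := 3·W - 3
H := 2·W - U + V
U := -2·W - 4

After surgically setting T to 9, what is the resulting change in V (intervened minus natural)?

The intervention breaks the incoming arrows to T: T := 3·W - 3 no longer applies, and T = 9.
U = -2·W - 4  [with W=2]  = -8
V = -U - 2·T - 2·W  [with U=-8, T=9, W=2]  = -14
Without intervention: U = -2·W - 4  [with W=2]  = -8; T = 3·W - 3  [with W=2]  = 3; V = -U - 2·T - 2·W  [with U=-8, T=3, W=2]  = -2.
Change = -14 − (-2) = -12.

-12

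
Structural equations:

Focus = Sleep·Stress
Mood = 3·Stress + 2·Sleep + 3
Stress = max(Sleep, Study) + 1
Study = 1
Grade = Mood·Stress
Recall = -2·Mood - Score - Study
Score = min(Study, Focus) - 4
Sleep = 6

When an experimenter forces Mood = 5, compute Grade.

Intervening sets Mood = 5 and removes its equation (Mood = 3·Stress + 2·Sleep + 3).
Stress = max(Sleep, Study) + 1  [with Sleep=6, Study=1]  = 7
Grade = Mood·Stress  [with Mood=5, Stress=7]  = 35

35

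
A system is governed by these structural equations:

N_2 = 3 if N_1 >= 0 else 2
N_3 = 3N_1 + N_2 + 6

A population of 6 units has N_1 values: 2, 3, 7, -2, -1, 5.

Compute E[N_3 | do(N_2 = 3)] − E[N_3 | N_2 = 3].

-5.75

Every unit gets N_2=3 under the intervention. N_3 values become 15, 18, 30, 3, 6, 24; E[N_3|do(N_2=3)] = 16.
Observing N_2=3 restricts to units where N_2's equation naturally yields 3: N_1 ∈ {2, 3, 7, 5}. In that subpopulation N_3 = 15, 18, 30, 24, mean 21.75.
Difference = 16 − 21.75 = -5.75.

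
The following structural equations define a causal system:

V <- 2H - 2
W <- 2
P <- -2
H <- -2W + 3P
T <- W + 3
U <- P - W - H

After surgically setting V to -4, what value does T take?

do(V=-4) replaces the equation V <- 2H - 2 with the constant V = -4.
Since T is not a descendant of the intervened variable, it is unaffected.
T = W + 3  [with W=2]  = 5

5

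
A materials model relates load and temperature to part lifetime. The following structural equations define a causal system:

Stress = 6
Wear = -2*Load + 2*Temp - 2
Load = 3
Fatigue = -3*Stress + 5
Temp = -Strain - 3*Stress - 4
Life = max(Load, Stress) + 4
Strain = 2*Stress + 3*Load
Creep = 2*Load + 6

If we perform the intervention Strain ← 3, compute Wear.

The intervention breaks the incoming arrows to Strain: Strain = 2*Stress + 3*Load no longer applies, and Strain = 3.
Temp = -Strain - 3*Stress - 4  [with Strain=3, Stress=6]  = -25
Wear = -2*Load + 2*Temp - 2  [with Load=3, Temp=-25]  = -58

-58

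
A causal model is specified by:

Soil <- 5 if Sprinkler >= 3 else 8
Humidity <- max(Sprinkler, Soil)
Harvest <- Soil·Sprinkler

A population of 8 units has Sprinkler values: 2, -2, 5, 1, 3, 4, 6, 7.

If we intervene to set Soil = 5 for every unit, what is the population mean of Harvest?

16.25

do(Soil=5) breaks Soil's dependence on Sprinkler. With Soil=5 fixed, Harvest across the units is 10, -10, 25, 5, 15, 20, 30, 35, mean 16.25.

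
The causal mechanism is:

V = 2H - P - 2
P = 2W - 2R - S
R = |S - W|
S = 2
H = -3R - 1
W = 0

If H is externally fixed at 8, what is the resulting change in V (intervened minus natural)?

Under do(H=8), the mechanism H = -3R - 1 is discarded; H is fixed at 8.
R = |S - W|  [with S=2, W=0]  = 2
P = 2W - 2R - S  [with W=0, R=2, S=2]  = -6
V = 2H - P - 2  [with H=8, P=-6]  = 20
Without intervention: R = |S - W|  [with S=2, W=0]  = 2; H = -3R - 1  [with R=2]  = -7; P = 2W - 2R - S  [with W=0, R=2, S=2]  = -6; V = 2H - P - 2  [with H=-7, P=-6]  = -10.
Change = 20 − (-10) = 30.

30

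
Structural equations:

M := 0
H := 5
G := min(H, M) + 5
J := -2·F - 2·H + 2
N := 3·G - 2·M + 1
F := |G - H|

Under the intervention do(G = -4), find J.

-26

The intervention breaks the incoming arrows to G: G := min(H, M) + 5 no longer applies, and G = -4.
F = |G - H|  [with G=-4, H=5]  = 9
J = -2·F - 2·H + 2  [with F=9, H=5]  = -26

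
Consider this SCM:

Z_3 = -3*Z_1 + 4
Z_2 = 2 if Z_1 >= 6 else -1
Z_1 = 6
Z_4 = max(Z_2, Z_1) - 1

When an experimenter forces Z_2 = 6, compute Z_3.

-14

The intervention breaks the incoming arrows to Z_2: Z_2 = 2 if Z_1 >= 6 else -1 no longer applies, and Z_2 = 6.
Since Z_3 is not a descendant of the intervened variable, it is unaffected.
Z_3 = -3*Z_1 + 4  [with Z_1=6]  = -14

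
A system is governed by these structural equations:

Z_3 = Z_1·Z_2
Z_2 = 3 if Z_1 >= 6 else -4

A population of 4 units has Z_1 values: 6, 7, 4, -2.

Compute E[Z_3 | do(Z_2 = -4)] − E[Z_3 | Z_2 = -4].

-11

do(Z_2=-4) breaks Z_2's dependence on Z_1. With Z_2=-4 fixed, Z_3 across the units is -24, -28, -16, 8, mean -15.
Conditioning on Z_2=-4 selects the 2 unit(s) with Z_1 ∈ {4, -2}. Their Z_3 values: -16, 8. Mean = -4.
Difference = -15 − (-4) = -11.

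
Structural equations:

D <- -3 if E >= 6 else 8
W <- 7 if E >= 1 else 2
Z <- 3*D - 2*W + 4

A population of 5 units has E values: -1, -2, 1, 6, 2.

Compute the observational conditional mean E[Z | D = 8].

19

Observing D=8 restricts to units where D's equation naturally yields 8: E ∈ {-1, -2, 1, 2}. In that subpopulation Z = 24, 24, 14, 14, mean 19.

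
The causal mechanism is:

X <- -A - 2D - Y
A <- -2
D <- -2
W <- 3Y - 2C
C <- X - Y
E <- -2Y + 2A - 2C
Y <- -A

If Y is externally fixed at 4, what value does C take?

-2

do(Y=4) replaces the equation Y <- -A with the constant Y = 4.
X = -A - 2D - Y  [with A=-2, D=-2, Y=4]  = 2
C = X - Y  [with X=2, Y=4]  = -2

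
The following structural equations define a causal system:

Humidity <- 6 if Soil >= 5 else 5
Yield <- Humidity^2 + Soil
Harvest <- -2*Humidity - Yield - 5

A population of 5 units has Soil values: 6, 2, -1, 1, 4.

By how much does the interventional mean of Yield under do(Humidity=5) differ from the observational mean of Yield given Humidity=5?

0.9

Every unit gets Humidity=5 under the intervention. Yield values become 31, 27, 24, 26, 29; E[Yield|do(Humidity=5)] = 27.4.
E[Yield|Humidity=5] averages over only the 4 units with Humidity=5 (Soil = 2, -1, 1, 4): Yield = 27, 24, 26, 29, mean 26.5.
Difference = 27.4 − 26.5 = 0.9.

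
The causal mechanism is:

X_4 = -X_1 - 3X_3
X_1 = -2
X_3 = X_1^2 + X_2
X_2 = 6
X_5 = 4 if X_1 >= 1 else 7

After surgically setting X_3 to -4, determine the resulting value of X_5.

7

do(X_3=-4) replaces the equation X_3 = X_1^2 + X_2 with the constant X_3 = -4.
X_5 is not downstream of the intervention, so its value is determined by the original equations.
X_5 = 4 if X_1 >= 1 else 7  [with X_1=-2]  = 7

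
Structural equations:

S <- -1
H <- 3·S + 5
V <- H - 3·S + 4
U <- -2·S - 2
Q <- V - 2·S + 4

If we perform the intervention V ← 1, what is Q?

7

do(V=1) replaces the equation V <- H - 3·S + 4 with the constant V = 1.
Q = V - 2·S + 4  [with V=1, S=-1]  = 7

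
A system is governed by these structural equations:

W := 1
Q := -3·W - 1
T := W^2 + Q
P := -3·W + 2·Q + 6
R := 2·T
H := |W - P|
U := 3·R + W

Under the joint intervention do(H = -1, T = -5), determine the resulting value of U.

Under do(H = -1, T = -5), each intervened variable's structural equation is replaced by its fixed value.
R = 2·T  [with T=-5]  = -10
U = 3·R + W  [with R=-10, W=1]  = -29

-29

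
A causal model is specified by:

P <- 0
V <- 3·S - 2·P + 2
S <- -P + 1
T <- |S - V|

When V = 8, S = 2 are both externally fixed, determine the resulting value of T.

6

The joint intervention fixes V = 8, S = 2, removing each variable's own equation.
T = |S - V|  [with S=2, V=8]  = 6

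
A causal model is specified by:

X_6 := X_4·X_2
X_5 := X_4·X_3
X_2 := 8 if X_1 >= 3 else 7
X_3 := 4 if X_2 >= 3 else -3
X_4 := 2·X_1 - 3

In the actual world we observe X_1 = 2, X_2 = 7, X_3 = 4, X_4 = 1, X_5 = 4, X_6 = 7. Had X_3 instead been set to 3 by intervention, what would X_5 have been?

do(X_3=3) replaces the equation X_3 := 4 if X_2 >= 3 else -3 with the constant X_3 = 3.
X_4 = 2·X_1 - 3  [with X_1=2]  = 1
X_5 = X_4·X_3  [with X_4=1, X_3=3]  = 3

3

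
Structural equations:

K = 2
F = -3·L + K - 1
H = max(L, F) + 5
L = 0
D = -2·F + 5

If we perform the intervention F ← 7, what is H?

The intervention breaks the incoming arrows to F: F = -3·L + K - 1 no longer applies, and F = 7.
H = max(L, F) + 5  [with L=0, F=7]  = 12

12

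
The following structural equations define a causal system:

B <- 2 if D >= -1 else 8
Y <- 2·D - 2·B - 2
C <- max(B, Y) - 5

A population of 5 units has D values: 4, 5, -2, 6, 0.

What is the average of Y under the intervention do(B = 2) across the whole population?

Under do(B=2), B's equation is replaced by B=2 for every unit. Per-unit Y: 2, 4, -10, 6, -6. Mean = -0.8.

-0.8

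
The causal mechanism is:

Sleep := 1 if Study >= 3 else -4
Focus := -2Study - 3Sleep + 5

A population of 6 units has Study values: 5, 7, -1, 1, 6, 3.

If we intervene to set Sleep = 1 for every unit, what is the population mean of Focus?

Under do(Sleep=1), Sleep's equation is replaced by Sleep=1 for every unit. Per-unit Focus: -8, -12, 4, 0, -10, -4. Mean = -5.

-5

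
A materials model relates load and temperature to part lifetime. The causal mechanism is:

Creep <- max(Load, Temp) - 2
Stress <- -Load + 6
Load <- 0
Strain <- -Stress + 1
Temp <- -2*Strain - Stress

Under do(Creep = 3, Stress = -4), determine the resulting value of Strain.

Setting Creep = 3, Stress = -4 by intervention discards those variables' equations.
Strain = -Stress + 1  [with Stress=-4]  = 5

5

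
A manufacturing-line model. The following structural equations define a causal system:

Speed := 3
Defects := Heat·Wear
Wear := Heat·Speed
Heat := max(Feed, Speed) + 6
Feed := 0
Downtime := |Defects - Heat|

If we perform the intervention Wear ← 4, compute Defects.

36

Intervening sets Wear = 4 and removes its equation (Wear := Heat·Speed).
Heat = max(Feed, Speed) + 6  [with Feed=0, Speed=3]  = 9
Defects = Heat·Wear  [with Heat=9, Wear=4]  = 36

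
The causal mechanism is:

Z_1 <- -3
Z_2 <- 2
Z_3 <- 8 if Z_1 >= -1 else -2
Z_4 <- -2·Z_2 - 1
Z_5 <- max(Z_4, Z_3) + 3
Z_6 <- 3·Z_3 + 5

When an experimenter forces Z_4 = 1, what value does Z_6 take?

-1

Under do(Z_4=1), the mechanism Z_4 <- -2·Z_2 - 1 is discarded; Z_4 is fixed at 1.
Since Z_6 is not a descendant of the intervened variable, it is unaffected.
Z_3 = 8 if Z_1 >= -1 else -2  [with Z_1=-3]  = -2
Z_6 = 3·Z_3 + 5  [with Z_3=-2]  = -1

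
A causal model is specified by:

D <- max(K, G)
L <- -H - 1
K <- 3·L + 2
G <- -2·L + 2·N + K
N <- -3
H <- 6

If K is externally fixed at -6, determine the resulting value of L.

-7

Under do(K=-6), the mechanism K <- 3·L + 2 is discarded; K is fixed at -6.
Since L is not a descendant of the intervened variable, it is unaffected.
L = -H - 1  [with H=6]  = -7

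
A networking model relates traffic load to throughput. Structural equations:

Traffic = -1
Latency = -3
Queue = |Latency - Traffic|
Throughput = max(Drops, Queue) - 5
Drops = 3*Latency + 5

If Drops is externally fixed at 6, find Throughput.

Intervening sets Drops = 6 and removes its equation (Drops = 3*Latency + 5).
Queue = |Latency - Traffic|  [with Latency=-3, Traffic=-1]  = 2
Throughput = max(Drops, Queue) - 5  [with Drops=6, Queue=2]  = 1

1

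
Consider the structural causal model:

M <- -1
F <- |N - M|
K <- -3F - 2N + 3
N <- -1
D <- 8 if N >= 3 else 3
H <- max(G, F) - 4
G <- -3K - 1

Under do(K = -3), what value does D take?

The intervention breaks the incoming arrows to K: K <- -3F - 2N + 3 no longer applies, and K = -3.
No directed path runs from K to D, so D keeps its natural value.
D = 8 if N >= 3 else 3  [with N=-1]  = 3

3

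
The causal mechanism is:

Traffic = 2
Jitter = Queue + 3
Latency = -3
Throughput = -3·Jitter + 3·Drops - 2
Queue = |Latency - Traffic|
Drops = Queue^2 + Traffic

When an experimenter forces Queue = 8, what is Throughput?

163

The intervention breaks the incoming arrows to Queue: Queue = |Latency - Traffic| no longer applies, and Queue = 8.
Drops = Queue^2 + Traffic  [with Queue=8, Traffic=2]  = 66
Jitter = Queue + 3  [with Queue=8]  = 11
Throughput = -3·Jitter + 3·Drops - 2  [with Jitter=11, Drops=66]  = 163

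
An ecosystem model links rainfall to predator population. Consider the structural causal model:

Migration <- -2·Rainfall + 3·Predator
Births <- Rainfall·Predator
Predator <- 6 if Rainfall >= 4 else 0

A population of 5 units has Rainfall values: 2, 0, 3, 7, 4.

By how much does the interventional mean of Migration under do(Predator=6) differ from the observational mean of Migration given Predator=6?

The intervention sets Predator=6 in all 5 units regardless of Rainfall. Recomputing Migration per unit gives 14, 18, 12, 4, 10; average 11.6.
Observing Predator=6 restricts to units where Predator's equation naturally yields 6: Rainfall ∈ {7, 4}. In that subpopulation Migration = 4, 10, mean 7.
Difference = 11.6 − 7 = 4.6.

4.6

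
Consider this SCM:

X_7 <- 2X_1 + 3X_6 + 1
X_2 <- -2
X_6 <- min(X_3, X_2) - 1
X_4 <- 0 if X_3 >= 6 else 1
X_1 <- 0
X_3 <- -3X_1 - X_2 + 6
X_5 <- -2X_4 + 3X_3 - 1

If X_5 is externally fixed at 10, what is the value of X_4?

The intervention breaks the incoming arrows to X_5: X_5 <- -2X_4 + 3X_3 - 1 no longer applies, and X_5 = 10.
Since X_4 is not a descendant of the intervened variable, it is unaffected.
X_3 = -3X_1 - X_2 + 6  [with X_1=0, X_2=-2]  = 8
X_4 = 0 if X_3 >= 6 else 1  [with X_3=8]  = 0

0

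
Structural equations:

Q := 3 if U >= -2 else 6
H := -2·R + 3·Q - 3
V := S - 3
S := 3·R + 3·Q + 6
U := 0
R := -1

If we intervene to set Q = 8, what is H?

The intervention breaks the incoming arrows to Q: Q := 3 if U >= -2 else 6 no longer applies, and Q = 8.
H = -2·R + 3·Q - 3  [with R=-1, Q=8]  = 23

23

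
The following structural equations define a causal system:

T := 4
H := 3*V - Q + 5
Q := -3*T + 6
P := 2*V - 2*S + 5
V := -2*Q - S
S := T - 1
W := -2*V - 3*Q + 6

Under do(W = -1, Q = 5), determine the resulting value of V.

Under do(W = -1, Q = 5), each intervened variable's structural equation is replaced by its fixed value.
S = T - 1  [with T=4]  = 3
V = -2*Q - S  [with Q=5, S=3]  = -13

-13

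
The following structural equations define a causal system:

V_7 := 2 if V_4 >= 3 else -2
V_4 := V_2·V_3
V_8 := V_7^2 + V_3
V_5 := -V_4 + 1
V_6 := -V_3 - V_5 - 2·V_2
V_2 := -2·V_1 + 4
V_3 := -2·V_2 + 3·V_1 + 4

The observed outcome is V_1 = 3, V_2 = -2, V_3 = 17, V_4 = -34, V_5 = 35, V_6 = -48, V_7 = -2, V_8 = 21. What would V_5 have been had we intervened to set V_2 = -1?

16

do(V_2=-1) replaces the equation V_2 := -2·V_1 + 4 with the constant V_2 = -1.
V_3 = -2·V_2 + 3·V_1 + 4  [with V_2=-1, V_1=3]  = 15
V_4 = V_2·V_3  [with V_2=-1, V_3=15]  = -15
V_5 = -V_4 + 1  [with V_4=-15]  = 16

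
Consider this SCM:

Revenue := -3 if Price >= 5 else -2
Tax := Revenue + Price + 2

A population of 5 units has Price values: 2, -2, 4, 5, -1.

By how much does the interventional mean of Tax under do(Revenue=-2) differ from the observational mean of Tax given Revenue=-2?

0.85

The intervention sets Revenue=-2 in all 5 units regardless of Price. Recomputing Tax per unit gives 2, -2, 4, 5, -1; average 1.6.
E[Tax|Revenue=-2] averages over only the 4 units with Revenue=-2 (Price = 2, -2, 4, -1): Tax = 2, -2, 4, -1, mean 0.75.
Difference = 1.6 − 0.75 = 0.85.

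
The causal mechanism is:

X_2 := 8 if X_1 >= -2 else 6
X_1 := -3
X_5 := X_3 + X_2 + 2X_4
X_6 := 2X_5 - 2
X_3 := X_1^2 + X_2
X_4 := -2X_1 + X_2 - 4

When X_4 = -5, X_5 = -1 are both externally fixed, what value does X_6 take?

The joint intervention fixes X_4 = -5, X_5 = -1, removing each variable's own equation.
X_6 = 2X_5 - 2  [with X_5=-1]  = -4

-4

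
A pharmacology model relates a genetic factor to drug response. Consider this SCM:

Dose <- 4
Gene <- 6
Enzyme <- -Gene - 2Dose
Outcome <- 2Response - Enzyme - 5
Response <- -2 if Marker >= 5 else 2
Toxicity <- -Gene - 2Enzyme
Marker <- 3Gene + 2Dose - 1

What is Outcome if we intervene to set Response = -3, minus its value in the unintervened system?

-2

Under do(Response=-3), the mechanism Response <- -2 if Marker >= 5 else 2 is discarded; Response is fixed at -3.
Enzyme = -Gene - 2Dose  [with Gene=6, Dose=4]  = -14
Outcome = 2Response - Enzyme - 5  [with Response=-3, Enzyme=-14]  = 3
Without intervention: Enzyme = -Gene - 2Dose  [with Gene=6, Dose=4]  = -14; Marker = 3Gene + 2Dose - 1  [with Gene=6, Dose=4]  = 25; Response = -2 if Marker >= 5 else 2  [with Marker=25]  = -2; Outcome = 2Response - Enzyme - 5  [with Response=-2, Enzyme=-14]  = 5.
Change = 3 − 5 = -2.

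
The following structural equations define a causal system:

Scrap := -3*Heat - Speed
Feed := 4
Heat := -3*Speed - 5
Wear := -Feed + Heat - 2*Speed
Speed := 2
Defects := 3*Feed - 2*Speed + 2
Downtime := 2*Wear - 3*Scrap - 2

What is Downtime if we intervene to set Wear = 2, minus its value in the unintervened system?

42

The intervention breaks the incoming arrows to Wear: Wear := -Feed + Heat - 2*Speed no longer applies, and Wear = 2.
Heat = -3*Speed - 5  [with Speed=2]  = -11
Scrap = -3*Heat - Speed  [with Heat=-11, Speed=2]  = 31
Downtime = 2*Wear - 3*Scrap - 2  [with Wear=2, Scrap=31]  = -91
Without intervention: Heat = -3*Speed - 5  [with Speed=2]  = -11; Wear = -Feed + Heat - 2*Speed  [with Feed=4, Heat=-11, Speed=2]  = -19; Scrap = -3*Heat - Speed  [with Heat=-11, Speed=2]  = 31; Downtime = 2*Wear - 3*Scrap - 2  [with Wear=-19, Scrap=31]  = -133.
Change = -91 − (-133) = 42.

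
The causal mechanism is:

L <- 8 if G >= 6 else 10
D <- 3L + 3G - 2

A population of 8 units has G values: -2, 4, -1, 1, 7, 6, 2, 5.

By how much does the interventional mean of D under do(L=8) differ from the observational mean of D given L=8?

Every unit gets L=8 under the intervention. D values become 16, 34, 19, 25, 43, 40, 28, 37; E[D|do(L=8)] = 30.25.
Observing L=8 restricts to units where L's equation naturally yields 8: G ∈ {7, 6}. In that subpopulation D = 43, 40, mean 41.5.
Difference = 30.25 − 41.5 = -11.25.

-11.25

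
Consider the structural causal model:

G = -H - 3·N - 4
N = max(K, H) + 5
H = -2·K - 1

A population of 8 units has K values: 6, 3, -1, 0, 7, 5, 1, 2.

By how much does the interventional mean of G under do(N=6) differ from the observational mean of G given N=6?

The intervention sets N=6 in all 8 units regardless of K. Recomputing G per unit gives -9, -15, -23, -21, -7, -11, -19, -17; average -15.25.
Conditioning on N=6 selects the 2 unit(s) with K ∈ {-1, 1}. Their G values: -23, -19. Mean = -21.
Difference = -15.25 − (-21) = 5.75.

5.75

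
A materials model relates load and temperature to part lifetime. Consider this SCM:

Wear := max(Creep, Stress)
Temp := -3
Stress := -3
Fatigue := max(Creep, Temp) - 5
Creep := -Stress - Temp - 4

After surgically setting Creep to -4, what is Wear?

The intervention breaks the incoming arrows to Creep: Creep := -Stress - Temp - 4 no longer applies, and Creep = -4.
Wear = max(Creep, Stress)  [with Creep=-4, Stress=-3]  = -3

-3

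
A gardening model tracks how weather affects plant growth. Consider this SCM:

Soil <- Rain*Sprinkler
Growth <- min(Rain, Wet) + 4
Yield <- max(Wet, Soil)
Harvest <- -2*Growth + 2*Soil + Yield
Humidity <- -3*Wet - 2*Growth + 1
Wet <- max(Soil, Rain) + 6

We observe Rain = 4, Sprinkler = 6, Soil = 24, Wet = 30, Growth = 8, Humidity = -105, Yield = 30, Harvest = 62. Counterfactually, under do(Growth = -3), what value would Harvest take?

84

do(Growth=-3) replaces the equation Growth <- min(Rain, Wet) + 4 with the constant Growth = -3.
Soil = Rain*Sprinkler  [with Rain=4, Sprinkler=6]  = 24
Wet = max(Soil, Rain) + 6  [with Soil=24, Rain=4]  = 30
Yield = max(Wet, Soil)  [with Wet=30, Soil=24]  = 30
Harvest = -2*Growth + 2*Soil + Yield  [with Growth=-3, Soil=24, Yield=30]  = 84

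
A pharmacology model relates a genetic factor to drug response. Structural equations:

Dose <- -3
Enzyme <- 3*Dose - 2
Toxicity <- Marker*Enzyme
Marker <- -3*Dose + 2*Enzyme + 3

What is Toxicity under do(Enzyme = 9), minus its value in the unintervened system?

160

Under do(Enzyme=9), the mechanism Enzyme <- 3*Dose - 2 is discarded; Enzyme is fixed at 9.
Marker = -3*Dose + 2*Enzyme + 3  [with Dose=-3, Enzyme=9]  = 30
Toxicity = Marker*Enzyme  [with Marker=30, Enzyme=9]  = 270
Without intervention: Enzyme = 3*Dose - 2  [with Dose=-3]  = -11; Marker = -3*Dose + 2*Enzyme + 3  [with Dose=-3, Enzyme=-11]  = -10; Toxicity = Marker*Enzyme  [with Marker=-10, Enzyme=-11]  = 110.
Change = 270 − 110 = 160.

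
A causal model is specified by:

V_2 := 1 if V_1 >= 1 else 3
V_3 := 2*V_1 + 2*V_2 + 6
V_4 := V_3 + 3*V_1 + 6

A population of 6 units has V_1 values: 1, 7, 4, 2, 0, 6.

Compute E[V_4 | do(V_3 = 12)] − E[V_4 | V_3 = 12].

Under do(V_3=12), V_3's equation is replaced by V_3=12 for every unit. Per-unit V_4: 21, 39, 30, 24, 18, 36. Mean = 28.
E[V_4|V_3=12] averages over only the 2 units with V_3=12 (V_1 = 2, 0): V_4 = 24, 18, mean 21.
Difference = 28 − 21 = 7.

7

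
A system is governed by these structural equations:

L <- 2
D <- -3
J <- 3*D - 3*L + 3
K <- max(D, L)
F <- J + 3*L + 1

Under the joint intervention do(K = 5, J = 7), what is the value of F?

Under do(K = 5, J = 7), each intervened variable's structural equation is replaced by its fixed value.
F = J + 3*L + 1  [with J=7, L=2]  = 14

14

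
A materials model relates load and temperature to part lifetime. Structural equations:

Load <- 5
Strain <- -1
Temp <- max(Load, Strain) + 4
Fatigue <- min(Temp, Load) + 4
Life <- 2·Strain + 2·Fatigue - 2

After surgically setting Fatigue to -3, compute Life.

-10

Intervening sets Fatigue = -3 and removes its equation (Fatigue <- min(Temp, Load) + 4).
Life = 2·Strain + 2·Fatigue - 2  [with Strain=-1, Fatigue=-3]  = -10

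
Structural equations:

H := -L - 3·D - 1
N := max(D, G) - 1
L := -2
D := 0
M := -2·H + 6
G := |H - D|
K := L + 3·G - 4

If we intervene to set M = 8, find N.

0

Intervening sets M = 8 and removes its equation (M := -2·H + 6).
No directed path runs from M to N, so N keeps its natural value.
H = -L - 3·D - 1  [with L=-2, D=0]  = 1
G = |H - D|  [with H=1, D=0]  = 1
N = max(D, G) - 1  [with D=0, G=1]  = 0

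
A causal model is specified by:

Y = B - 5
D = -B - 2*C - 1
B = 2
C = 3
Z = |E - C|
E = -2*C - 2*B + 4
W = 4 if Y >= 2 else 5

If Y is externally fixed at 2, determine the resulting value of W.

Intervening sets Y = 2 and removes its equation (Y = B - 5).
W = 4 if Y >= 2 else 5  [with Y=2]  = 4

4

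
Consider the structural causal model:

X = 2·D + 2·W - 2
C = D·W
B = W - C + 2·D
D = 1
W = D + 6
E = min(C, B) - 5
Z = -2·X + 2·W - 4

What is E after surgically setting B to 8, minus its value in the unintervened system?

5

The intervention breaks the incoming arrows to B: B = W - C + 2·D no longer applies, and B = 8.
W = D + 6  [with D=1]  = 7
C = D·W  [with D=1, W=7]  = 7
E = min(C, B) - 5  [with C=7, B=8]  = 2
Without intervention: W = D + 6  [with D=1]  = 7; C = D·W  [with D=1, W=7]  = 7; B = W - C + 2·D  [with W=7, C=7, D=1]  = 2; E = min(C, B) - 5  [with C=7, B=2]  = -3.
Change = 2 − (-3) = 5.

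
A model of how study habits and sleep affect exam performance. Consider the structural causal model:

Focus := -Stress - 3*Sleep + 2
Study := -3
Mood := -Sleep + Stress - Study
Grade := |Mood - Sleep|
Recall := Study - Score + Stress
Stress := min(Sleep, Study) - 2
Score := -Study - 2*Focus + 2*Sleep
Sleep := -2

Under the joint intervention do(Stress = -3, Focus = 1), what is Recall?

-3

Under do(Stress = -3, Focus = 1), each intervened variable's structural equation is replaced by its fixed value.
Score = -Study - 2*Focus + 2*Sleep  [with Study=-3, Focus=1, Sleep=-2]  = -3
Recall = Study - Score + Stress  [with Study=-3, Score=-3, Stress=-3]  = -3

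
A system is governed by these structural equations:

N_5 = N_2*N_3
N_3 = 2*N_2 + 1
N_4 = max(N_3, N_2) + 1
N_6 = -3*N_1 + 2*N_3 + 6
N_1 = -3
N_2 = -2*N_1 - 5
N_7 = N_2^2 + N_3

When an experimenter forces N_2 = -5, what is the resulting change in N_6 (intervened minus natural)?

Under do(N_2=-5), the mechanism N_2 = -2*N_1 - 5 is discarded; N_2 is fixed at -5.
N_3 = 2*N_2 + 1  [with N_2=-5]  = -9
N_6 = -3*N_1 + 2*N_3 + 6  [with N_1=-3, N_3=-9]  = -3
Without intervention: N_2 = -2*N_1 - 5  [with N_1=-3]  = 1; N_3 = 2*N_2 + 1  [with N_2=1]  = 3; N_6 = -3*N_1 + 2*N_3 + 6  [with N_1=-3, N_3=3]  = 21.
Change = -3 − 21 = -24.

-24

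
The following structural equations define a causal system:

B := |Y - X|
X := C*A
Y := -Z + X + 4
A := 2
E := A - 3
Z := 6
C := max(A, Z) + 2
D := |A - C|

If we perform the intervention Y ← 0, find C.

do(Y=0) replaces the equation Y := -Z + X + 4 with the constant Y = 0.
C is not downstream of the intervention, so its value is determined by the original equations.
C = max(A, Z) + 2  [with A=2, Z=6]  = 8

8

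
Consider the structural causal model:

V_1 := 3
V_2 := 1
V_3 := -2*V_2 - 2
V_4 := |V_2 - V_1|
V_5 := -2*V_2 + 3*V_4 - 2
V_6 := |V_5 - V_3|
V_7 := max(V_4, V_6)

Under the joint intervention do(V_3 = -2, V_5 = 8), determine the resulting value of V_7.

10

Under do(V_3 = -2, V_5 = 8), each intervened variable's structural equation is replaced by its fixed value.
V_4 = |V_2 - V_1|  [with V_2=1, V_1=3]  = 2
V_6 = |V_5 - V_3|  [with V_5=8, V_3=-2]  = 10
V_7 = max(V_4, V_6)  [with V_4=2, V_6=10]  = 10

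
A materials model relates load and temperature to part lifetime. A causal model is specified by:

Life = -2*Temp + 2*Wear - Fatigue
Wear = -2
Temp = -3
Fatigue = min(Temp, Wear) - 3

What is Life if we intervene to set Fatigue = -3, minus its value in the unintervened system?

The intervention breaks the incoming arrows to Fatigue: Fatigue = min(Temp, Wear) - 3 no longer applies, and Fatigue = -3.
Life = -2*Temp + 2*Wear - Fatigue  [with Temp=-3, Wear=-2, Fatigue=-3]  = 5
Without intervention: Fatigue = min(Temp, Wear) - 3  [with Temp=-3, Wear=-2]  = -6; Life = -2*Temp + 2*Wear - Fatigue  [with Temp=-3, Wear=-2, Fatigue=-6]  = 8.
Change = 5 − 8 = -3.

-3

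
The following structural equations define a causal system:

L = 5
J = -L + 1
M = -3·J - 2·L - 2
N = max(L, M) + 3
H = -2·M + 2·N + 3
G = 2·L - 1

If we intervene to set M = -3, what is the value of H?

do(M=-3) replaces the equation M = -3·J - 2·L - 2 with the constant M = -3.
N = max(L, M) + 3  [with L=5, M=-3]  = 8
H = -2·M + 2·N + 3  [with M=-3, N=8]  = 25

25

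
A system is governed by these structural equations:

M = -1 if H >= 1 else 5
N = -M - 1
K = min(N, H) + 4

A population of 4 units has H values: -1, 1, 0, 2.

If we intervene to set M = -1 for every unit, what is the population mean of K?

Every unit gets M=-1 under the intervention. K values become 3, 4, 4, 4; E[K|do(M=-1)] = 3.75.

3.75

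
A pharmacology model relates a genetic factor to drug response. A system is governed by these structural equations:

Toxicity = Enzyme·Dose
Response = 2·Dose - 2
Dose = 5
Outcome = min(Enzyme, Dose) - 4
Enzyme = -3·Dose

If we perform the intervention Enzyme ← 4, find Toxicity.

20

Under do(Enzyme=4), the mechanism Enzyme = -3·Dose is discarded; Enzyme is fixed at 4.
Toxicity = Enzyme·Dose  [with Enzyme=4, Dose=5]  = 20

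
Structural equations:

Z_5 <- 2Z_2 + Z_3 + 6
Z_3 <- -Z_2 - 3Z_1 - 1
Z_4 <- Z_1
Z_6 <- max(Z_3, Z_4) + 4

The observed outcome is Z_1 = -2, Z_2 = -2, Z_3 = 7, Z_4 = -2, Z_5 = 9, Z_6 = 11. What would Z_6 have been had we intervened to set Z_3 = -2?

2

The intervention breaks the incoming arrows to Z_3: Z_3 <- -Z_2 - 3Z_1 - 1 no longer applies, and Z_3 = -2.
Z_4 = Z_1  [with Z_1=-2]  = -2
Z_6 = max(Z_3, Z_4) + 4  [with Z_3=-2, Z_4=-2]  = 2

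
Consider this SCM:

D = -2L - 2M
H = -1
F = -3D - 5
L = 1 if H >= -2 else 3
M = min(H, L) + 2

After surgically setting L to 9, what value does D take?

-20

Under do(L=9), the mechanism L = 1 if H >= -2 else 3 is discarded; L is fixed at 9.
M = min(H, L) + 2  [with H=-1, L=9]  = 1
D = -2L - 2M  [with L=9, M=1]  = -20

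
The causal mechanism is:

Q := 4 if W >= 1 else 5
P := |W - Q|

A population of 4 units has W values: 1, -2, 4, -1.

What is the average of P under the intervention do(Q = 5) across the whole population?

Under do(Q=5), Q's equation is replaced by Q=5 for every unit. Per-unit P: 4, 7, 1, 6. Mean = 4.5.

4.5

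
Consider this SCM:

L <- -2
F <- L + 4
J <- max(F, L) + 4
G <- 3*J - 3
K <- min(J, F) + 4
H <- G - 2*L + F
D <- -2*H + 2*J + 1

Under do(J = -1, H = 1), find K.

The joint intervention fixes J = -1, H = 1, removing each variable's own equation.
F = L + 4  [with L=-2]  = 2
K = min(J, F) + 4  [with J=-1, F=2]  = 3

3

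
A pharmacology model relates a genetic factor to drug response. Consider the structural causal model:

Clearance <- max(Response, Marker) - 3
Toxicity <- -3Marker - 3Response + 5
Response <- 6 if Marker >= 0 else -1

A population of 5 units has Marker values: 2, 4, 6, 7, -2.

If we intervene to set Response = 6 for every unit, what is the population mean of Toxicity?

-23.2

The intervention sets Response=6 in all 5 units regardless of Marker. Recomputing Toxicity per unit gives -19, -25, -31, -34, -7; average -23.2.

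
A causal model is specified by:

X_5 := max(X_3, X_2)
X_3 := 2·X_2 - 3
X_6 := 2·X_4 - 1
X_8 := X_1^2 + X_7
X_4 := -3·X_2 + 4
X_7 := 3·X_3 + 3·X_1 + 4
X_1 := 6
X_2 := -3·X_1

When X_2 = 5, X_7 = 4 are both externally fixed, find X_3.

The joint intervention fixes X_2 = 5, X_7 = 4, removing each variable's own equation.
X_3 = 2·X_2 - 3  [with X_2=5]  = 7

7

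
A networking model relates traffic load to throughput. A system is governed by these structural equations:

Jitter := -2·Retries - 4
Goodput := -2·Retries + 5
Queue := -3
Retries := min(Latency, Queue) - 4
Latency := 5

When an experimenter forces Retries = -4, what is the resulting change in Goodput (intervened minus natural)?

-6

do(Retries=-4) replaces the equation Retries := min(Latency, Queue) - 4 with the constant Retries = -4.
Goodput = -2·Retries + 5  [with Retries=-4]  = 13
Without intervention: Retries = min(Latency, Queue) - 4  [with Latency=5, Queue=-3]  = -7; Goodput = -2·Retries + 5  [with Retries=-7]  = 19.
Change = 13 − 19 = -6.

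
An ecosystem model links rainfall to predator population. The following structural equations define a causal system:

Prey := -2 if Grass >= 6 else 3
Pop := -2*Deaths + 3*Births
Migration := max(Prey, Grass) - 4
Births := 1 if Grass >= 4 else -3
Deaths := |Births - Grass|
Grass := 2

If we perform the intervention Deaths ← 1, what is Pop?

Under do(Deaths=1), the mechanism Deaths := |Births - Grass| is discarded; Deaths is fixed at 1.
Births = 1 if Grass >= 4 else -3  [with Grass=2]  = -3
Pop = -2*Deaths + 3*Births  [with Deaths=1, Births=-3]  = -11

-11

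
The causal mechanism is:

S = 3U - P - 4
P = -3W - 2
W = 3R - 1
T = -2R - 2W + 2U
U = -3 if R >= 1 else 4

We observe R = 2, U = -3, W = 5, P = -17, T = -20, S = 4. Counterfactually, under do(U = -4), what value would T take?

do(U=-4) replaces the equation U = -3 if R >= 1 else 4 with the constant U = -4.
W = 3R - 1  [with R=2]  = 5
T = -2R - 2W + 2U  [with R=2, W=5, U=-4]  = -22

-22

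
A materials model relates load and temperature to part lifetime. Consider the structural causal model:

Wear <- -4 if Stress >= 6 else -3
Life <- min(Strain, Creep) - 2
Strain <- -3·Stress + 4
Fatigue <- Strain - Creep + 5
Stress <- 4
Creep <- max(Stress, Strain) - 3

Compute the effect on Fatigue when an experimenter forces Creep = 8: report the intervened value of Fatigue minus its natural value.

-7

do(Creep=8) replaces the equation Creep <- max(Stress, Strain) - 3 with the constant Creep = 8.
Strain = -3·Stress + 4  [with Stress=4]  = -8
Fatigue = Strain - Creep + 5  [with Strain=-8, Creep=8]  = -11
Without intervention: Strain = -3·Stress + 4  [with Stress=4]  = -8; Creep = max(Stress, Strain) - 3  [with Stress=4, Strain=-8]  = 1; Fatigue = Strain - Creep + 5  [with Strain=-8, Creep=1]  = -4.
Change = -11 − (-4) = -7.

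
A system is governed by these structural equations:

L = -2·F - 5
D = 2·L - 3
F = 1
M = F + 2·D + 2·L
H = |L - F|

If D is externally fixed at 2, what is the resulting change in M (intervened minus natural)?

38

Intervening sets D = 2 and removes its equation (D = 2·L - 3).
L = -2·F - 5  [with F=1]  = -7
M = F + 2·D + 2·L  [with F=1, D=2, L=-7]  = -9
Without intervention: L = -2·F - 5  [with F=1]  = -7; D = 2·L - 3  [with L=-7]  = -17; M = F + 2·D + 2·L  [with F=1, D=-17, L=-7]  = -47.
Change = -9 − (-47) = 38.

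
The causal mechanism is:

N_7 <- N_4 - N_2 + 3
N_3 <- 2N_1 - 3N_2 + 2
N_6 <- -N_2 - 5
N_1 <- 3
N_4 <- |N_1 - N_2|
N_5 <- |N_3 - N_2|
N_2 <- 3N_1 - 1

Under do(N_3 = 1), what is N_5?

7

do(N_3=1) replaces the equation N_3 <- 2N_1 - 3N_2 + 2 with the constant N_3 = 1.
N_2 = 3N_1 - 1  [with N_1=3]  = 8
N_5 = |N_3 - N_2|  [with N_3=1, N_2=8]  = 7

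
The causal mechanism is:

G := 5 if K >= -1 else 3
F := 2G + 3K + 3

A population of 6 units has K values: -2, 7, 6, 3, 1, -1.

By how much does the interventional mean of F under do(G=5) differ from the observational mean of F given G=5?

-2.6

Every unit gets G=5 under the intervention. F values become 7, 34, 31, 22, 16, 10; E[F|do(G=5)] = 20.
E[F|G=5] averages over only the 5 units with G=5 (K = 7, 6, 3, 1, -1): F = 34, 31, 22, 16, 10, mean 22.6.
Difference = 20 − 22.6 = -2.6.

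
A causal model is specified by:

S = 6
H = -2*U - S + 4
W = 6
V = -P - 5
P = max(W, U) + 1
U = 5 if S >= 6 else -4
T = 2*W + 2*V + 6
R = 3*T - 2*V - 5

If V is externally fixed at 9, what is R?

85

do(V=9) replaces the equation V = -P - 5 with the constant V = 9.
T = 2*W + 2*V + 6  [with W=6, V=9]  = 36
R = 3*T - 2*V - 5  [with T=36, V=9]  = 85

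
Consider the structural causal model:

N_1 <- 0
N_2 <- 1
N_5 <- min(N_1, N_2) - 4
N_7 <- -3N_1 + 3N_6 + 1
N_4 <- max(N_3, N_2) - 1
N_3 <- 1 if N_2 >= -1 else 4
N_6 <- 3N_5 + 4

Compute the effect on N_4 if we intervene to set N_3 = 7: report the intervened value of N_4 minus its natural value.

6

The intervention breaks the incoming arrows to N_3: N_3 <- 1 if N_2 >= -1 else 4 no longer applies, and N_3 = 7.
N_4 = max(N_3, N_2) - 1  [with N_3=7, N_2=1]  = 6
Without intervention: N_3 = 1 if N_2 >= -1 else 4  [with N_2=1]  = 1; N_4 = max(N_3, N_2) - 1  [with N_3=1, N_2=1]  = 0.
Change = 6 − 0 = 6.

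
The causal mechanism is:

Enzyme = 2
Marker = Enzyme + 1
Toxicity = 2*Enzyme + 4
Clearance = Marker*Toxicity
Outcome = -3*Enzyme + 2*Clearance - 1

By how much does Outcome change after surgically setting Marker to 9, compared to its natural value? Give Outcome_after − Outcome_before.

do(Marker=9) replaces the equation Marker = Enzyme + 1 with the constant Marker = 9.
Toxicity = 2*Enzyme + 4  [with Enzyme=2]  = 8
Clearance = Marker*Toxicity  [with Marker=9, Toxicity=8]  = 72
Outcome = -3*Enzyme + 2*Clearance - 1  [with Enzyme=2, Clearance=72]  = 137
Without intervention: Marker = Enzyme + 1  [with Enzyme=2]  = 3; Toxicity = 2*Enzyme + 4  [with Enzyme=2]  = 8; Clearance = Marker*Toxicity  [with Marker=3, Toxicity=8]  = 24; Outcome = -3*Enzyme + 2*Clearance - 1  [with Enzyme=2, Clearance=24]  = 41.
Change = 137 − 41 = 96.

96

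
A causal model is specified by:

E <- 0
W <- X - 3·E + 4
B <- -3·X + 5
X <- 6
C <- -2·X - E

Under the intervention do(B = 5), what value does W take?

10

Under do(B=5), the mechanism B <- -3·X + 5 is discarded; B is fixed at 5.
Since W is not a descendant of the intervened variable, it is unaffected.
W = X - 3·E + 4  [with X=6, E=0]  = 10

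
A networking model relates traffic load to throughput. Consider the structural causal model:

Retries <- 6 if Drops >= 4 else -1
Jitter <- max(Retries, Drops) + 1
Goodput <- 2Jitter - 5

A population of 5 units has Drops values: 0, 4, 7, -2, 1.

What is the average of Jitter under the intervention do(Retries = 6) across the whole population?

The intervention sets Retries=6 in all 5 units regardless of Drops. Recomputing Jitter per unit gives 7, 7, 8, 7, 7; average 7.2.

7.2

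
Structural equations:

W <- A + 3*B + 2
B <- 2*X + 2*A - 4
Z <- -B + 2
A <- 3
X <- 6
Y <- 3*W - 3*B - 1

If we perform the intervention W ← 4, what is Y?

Intervening sets W = 4 and removes its equation (W <- A + 3*B + 2).
B = 2*X + 2*A - 4  [with X=6, A=3]  = 14
Y = 3*W - 3*B - 1  [with W=4, B=14]  = -31

-31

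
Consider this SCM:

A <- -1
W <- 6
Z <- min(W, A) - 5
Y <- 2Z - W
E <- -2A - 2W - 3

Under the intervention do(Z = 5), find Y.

The intervention breaks the incoming arrows to Z: Z <- min(W, A) - 5 no longer applies, and Z = 5.
Y = 2Z - W  [with Z=5, W=6]  = 4

4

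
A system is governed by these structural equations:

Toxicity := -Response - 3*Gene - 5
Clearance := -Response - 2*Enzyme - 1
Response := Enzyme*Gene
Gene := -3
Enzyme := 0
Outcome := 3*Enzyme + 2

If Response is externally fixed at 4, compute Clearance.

do(Response=4) replaces the equation Response := Enzyme*Gene with the constant Response = 4.
Clearance = -Response - 2*Enzyme - 1  [with Response=4, Enzyme=0]  = -5

-5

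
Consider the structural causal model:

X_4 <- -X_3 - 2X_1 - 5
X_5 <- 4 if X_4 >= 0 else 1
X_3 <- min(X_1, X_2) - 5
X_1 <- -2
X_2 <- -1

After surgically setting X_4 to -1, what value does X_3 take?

-7

Under do(X_4=-1), the mechanism X_4 <- -X_3 - 2X_1 - 5 is discarded; X_4 is fixed at -1.
Since X_3 is not a descendant of the intervened variable, it is unaffected.
X_3 = min(X_1, X_2) - 5  [with X_1=-2, X_2=-1]  = -7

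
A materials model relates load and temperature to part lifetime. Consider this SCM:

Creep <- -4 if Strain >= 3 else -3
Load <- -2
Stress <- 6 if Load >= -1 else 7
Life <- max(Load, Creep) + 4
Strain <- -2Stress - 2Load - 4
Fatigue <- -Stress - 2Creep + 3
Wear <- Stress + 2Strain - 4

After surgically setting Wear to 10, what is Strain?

-14

do(Wear=10) replaces the equation Wear <- Stress + 2Strain - 4 with the constant Wear = 10.
Strain is not downstream of the intervention, so its value is determined by the original equations.
Stress = 6 if Load >= -1 else 7  [with Load=-2]  = 7
Strain = -2Stress - 2Load - 4  [with Stress=7, Load=-2]  = -14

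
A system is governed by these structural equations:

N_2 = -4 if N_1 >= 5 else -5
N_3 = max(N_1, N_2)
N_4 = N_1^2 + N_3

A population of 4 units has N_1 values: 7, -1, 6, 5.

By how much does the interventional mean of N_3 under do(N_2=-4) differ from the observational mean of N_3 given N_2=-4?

do(N_2=-4) breaks N_2's dependence on N_1. With N_2=-4 fixed, N_3 across the units is 7, -1, 6, 5, mean 4.25.
Observing N_2=-4 restricts to units where N_2's equation naturally yields -4: N_1 ∈ {7, 6, 5}. In that subpopulation N_3 = 7, 6, 5, mean 6.
Difference = 4.25 − 6 = -1.75.

-1.75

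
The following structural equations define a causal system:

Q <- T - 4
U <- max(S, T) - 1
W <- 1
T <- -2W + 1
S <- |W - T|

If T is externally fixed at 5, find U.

4

Under do(T=5), the mechanism T <- -2W + 1 is discarded; T is fixed at 5.
S = |W - T|  [with W=1, T=5]  = 4
U = max(S, T) - 1  [with S=4, T=5]  = 4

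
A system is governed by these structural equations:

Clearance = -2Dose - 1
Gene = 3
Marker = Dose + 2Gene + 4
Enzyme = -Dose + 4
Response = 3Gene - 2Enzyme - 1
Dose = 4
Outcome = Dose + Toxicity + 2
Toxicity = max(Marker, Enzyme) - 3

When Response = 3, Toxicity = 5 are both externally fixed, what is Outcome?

11

Setting Response = 3, Toxicity = 5 by intervention discards those variables' equations.
Outcome = Dose + Toxicity + 2  [with Dose=4, Toxicity=5]  = 11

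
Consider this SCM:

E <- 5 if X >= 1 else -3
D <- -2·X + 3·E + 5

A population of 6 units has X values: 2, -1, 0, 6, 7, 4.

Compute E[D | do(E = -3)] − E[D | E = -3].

The intervention sets E=-3 in all 6 units regardless of X. Recomputing D per unit gives -8, -2, -4, -16, -18, -12; average -10.
Conditioning on E=-3 selects the 2 unit(s) with X ∈ {-1, 0}. Their D values: -2, -4. Mean = -3.
Difference = -10 − (-3) = -7.

-7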